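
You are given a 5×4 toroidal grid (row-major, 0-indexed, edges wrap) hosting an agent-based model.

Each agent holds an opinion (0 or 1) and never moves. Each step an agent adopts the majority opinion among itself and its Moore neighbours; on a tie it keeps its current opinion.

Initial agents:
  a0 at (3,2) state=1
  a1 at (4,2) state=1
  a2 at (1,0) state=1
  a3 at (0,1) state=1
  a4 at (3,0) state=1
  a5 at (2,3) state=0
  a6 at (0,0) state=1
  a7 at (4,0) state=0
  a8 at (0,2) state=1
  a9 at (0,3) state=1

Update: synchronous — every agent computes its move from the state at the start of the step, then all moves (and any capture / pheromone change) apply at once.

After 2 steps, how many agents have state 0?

0

t=1: a0@(3,2):1 a1@(4,2):1 a2@(1,0):1 a3@(0,1):1 a4@(3,0):0 a5@(2,3):1 a6@(0,0):1 a7@(4,0):1 a8@(0,2):1 a9@(0,3):1
t=2: a0@(3,2):1 a1@(4,2):1 a2@(1,0):1 a3@(0,1):1 a4@(3,0):1 a5@(2,3):1 a6@(0,0):1 a7@(4,0):1 a8@(0,2):1 a9@(0,3):1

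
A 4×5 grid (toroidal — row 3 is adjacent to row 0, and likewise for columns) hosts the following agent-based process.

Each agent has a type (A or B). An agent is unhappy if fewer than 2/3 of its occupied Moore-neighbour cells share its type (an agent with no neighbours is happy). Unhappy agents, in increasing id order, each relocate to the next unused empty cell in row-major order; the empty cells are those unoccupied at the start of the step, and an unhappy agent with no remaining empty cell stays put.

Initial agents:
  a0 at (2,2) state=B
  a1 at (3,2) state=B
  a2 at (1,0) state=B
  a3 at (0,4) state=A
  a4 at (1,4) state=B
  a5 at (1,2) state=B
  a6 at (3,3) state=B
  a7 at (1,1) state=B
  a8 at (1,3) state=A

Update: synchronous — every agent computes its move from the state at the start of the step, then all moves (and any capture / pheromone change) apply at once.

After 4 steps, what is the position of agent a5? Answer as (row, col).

t=1: a0@(2,2):B a1@(3,2):B a2@(1,0):B a3@(0,0):A a4@(0,1):B a5@(1,2):B a6@(3,3):B a7@(1,1):B a8@(0,2):A
t=2: a0@(2,2):B a1@(3,2):B a2@(1,0):B a3@(0,3):A a4@(0,1):B a5@(1,2):B a6@(3,3):B a7@(1,1):B a8@(0,4):A
t=3: a0@(2,2):B a1@(3,2):B a2@(1,0):B a3@(0,0):A a4@(0,1):B a5@(1,2):B a6@(0,2):B a7@(1,1):B a8@(1,3):A
t=4: a0@(2,2):B a1@(3,2):B a2@(1,0):B a3@(0,3):A a4@(0,1):B a5@(1,2):B a6@(0,2):B a7@(1,1):B a8@(0,4):A

(1, 2)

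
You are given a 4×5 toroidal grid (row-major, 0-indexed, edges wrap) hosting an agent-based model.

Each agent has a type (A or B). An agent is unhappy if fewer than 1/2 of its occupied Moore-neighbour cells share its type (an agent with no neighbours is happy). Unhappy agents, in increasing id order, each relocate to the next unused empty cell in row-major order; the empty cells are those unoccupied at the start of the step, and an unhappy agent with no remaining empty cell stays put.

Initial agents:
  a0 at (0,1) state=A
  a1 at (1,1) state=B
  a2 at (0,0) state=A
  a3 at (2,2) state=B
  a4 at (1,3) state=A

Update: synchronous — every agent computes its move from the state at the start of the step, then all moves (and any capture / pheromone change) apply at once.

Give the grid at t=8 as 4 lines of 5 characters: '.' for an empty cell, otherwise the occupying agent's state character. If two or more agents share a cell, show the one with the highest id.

AA.B.
A....
..B..
.....

t=1: a0@(0,1):A a1@(0,2):B a2@(0,0):A a3@(2,2):B a4@(0,3):A
t=2: a0@(0,1):A a1@(0,4):B a2@(0,0):A a3@(2,2):B a4@(1,0):A
t=3: a0@(0,1):A a1@(0,2):B a2@(0,0):A a3@(2,2):B a4@(1,0):A
t=4: a0@(0,1):A a1@(0,3):B a2@(0,0):A a3@(2,2):B a4@(1,0):A
t=5: (unchanged — steady state)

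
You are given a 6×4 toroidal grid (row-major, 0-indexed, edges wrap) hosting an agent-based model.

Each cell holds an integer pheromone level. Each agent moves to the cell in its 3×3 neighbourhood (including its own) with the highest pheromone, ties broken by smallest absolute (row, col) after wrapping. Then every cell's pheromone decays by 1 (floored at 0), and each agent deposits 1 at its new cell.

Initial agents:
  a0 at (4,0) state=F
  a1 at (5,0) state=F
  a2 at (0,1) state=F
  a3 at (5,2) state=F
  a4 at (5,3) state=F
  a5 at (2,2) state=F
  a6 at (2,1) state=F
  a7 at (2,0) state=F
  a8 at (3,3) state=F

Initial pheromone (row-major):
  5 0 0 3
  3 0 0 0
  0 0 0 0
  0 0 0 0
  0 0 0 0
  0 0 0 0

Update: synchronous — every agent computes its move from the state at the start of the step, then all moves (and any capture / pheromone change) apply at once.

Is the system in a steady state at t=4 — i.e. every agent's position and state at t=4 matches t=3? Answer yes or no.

no

t=1: a0@(3,0) a1@(0,0) a2@(0,0) a3@(0,3) a4@(0,0) a5@(1,1) a6@(1,0) a7@(1,0) a8@(2,0) | pheromone: 7 0 0 3 / 4 1 0 0 / 1 0 0 0 / 1 0 0 0 / 0 0 0 0 / 0 0 0 0
t=2: a0@(2,0) a1@(0,0) a2@(0,0) a3@(0,0) a4@(0,0) a5@(0,0) a6@(0,0) a7@(0,0) a8@(1,0) | pheromone: 13 0 0 2 / 4 0 0 0 / 1 0 0 0 / 0 0 0 0 / 0 0 0 0 / 0 0 0 0
t=3: a0@(1,0) a1@(0,0) a2@(0,0) a3@(0,0) a4@(0,0) a5@(0,0) a6@(0,0) a7@(0,0) a8@(0,0) | pheromone: 20 0 0 1 / 4 0 0 0 / 0 0 0 0 / 0 0 0 0 / 0 0 0 0 / 0 0 0 0
t=4: a0@(0,0) a1@(0,0) a2@(0,0) a3@(0,0) a4@(0,0) a5@(0,0) a6@(0,0) a7@(0,0) a8@(0,0) | pheromone: 28 0 0 0 / 3 0 0 0 / 0 0 0 0 / 0 0 0 0 / 0 0 0 0 / 0 0 0 0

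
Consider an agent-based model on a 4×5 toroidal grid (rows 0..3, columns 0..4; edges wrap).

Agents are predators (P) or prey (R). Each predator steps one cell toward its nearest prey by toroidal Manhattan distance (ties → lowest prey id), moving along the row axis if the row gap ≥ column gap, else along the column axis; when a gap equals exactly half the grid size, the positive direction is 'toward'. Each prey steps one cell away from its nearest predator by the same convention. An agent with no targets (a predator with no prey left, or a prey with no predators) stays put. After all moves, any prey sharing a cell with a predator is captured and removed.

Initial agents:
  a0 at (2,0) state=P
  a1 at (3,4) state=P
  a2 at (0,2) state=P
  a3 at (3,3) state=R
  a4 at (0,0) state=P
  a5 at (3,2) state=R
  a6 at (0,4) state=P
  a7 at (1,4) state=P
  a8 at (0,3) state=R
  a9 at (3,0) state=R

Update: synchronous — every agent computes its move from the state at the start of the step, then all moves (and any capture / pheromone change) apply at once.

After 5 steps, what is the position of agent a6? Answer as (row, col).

(3, 4)

t=1: a0@(3,0):P a1@(3,3):P a2@(3,2):P a4@(3,0):P a5@(2,2):R a6@(0,3):P a7@(0,4):P a9@(0,0):R
t=2: a0@(0,0):P a1@(2,3):P a2@(2,2):P a4@(0,0):P a5@(1,2):R a6@(0,4):P a7@(0,0):P a9@(1,0):R
t=3: a0@(1,0):P a1@(1,3):P a2@(1,2):P a4@(1,0):P a5@(0,2):R a6@(1,4):P a7@(1,0):P a9@(2,0):R
t=4: a0@(2,0):P a1@(0,3):P a2@(0,2):P a4@(2,0):P a5@(3,2):R a6@(2,4):P a7@(2,0):P a9@(3,0):R
t=5: a0@(3,0):P a1@(3,3):P a2@(3,2):P a4@(3,0):P a5@(2,2):R a6@(3,4):P a7@(3,0):P a9@(0,0):R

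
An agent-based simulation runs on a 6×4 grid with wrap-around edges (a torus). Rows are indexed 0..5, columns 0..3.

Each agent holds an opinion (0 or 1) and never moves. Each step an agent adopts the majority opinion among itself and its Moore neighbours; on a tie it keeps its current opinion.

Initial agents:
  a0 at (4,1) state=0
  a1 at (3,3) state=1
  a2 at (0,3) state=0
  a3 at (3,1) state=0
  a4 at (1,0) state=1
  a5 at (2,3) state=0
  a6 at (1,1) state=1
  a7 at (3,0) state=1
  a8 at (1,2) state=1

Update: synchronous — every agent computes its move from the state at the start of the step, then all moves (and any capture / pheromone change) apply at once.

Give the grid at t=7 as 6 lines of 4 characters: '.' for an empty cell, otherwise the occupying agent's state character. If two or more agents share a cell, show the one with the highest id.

...1
111.
...1
00.1
.0..
....

t=1: a0@(4,1):0 a1@(3,3):1 a2@(0,3):1 a3@(3,1):0 a4@(1,0):1 a5@(2,3):1 a6@(1,1):1 a7@(3,0):0 a8@(1,2):1
t=2: (unchanged — steady state)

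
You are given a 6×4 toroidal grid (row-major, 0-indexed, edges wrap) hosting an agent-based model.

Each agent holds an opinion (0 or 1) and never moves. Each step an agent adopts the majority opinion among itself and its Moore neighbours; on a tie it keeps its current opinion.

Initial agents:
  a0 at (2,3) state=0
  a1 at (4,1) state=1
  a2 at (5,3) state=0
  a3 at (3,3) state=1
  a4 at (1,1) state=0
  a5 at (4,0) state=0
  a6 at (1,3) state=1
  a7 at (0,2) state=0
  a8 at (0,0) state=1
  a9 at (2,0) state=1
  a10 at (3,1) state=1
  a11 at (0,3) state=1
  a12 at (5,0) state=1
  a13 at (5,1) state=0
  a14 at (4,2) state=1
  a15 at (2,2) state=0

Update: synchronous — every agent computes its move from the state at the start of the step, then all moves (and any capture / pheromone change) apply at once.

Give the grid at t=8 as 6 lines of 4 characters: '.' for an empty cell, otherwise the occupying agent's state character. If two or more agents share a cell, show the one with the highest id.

t=1: a0@(2,3):1 a1@(4,1):1 a2@(5,3):1 a3@(3,3):1 a4@(1,1):0 a5@(4,0):1 a6@(1,3):1 a7@(0,2):0 a8@(0,0):1 a9@(2,0):1 a10@(3,1):1 a11@(0,3):1 a12@(5,0):1 a13@(5,1):1 a14@(4,2):1 a15@(2,2):0
t=2: a0@(2,3):1 a1@(4,1):1 a2@(5,3):1 a3@(3,3):1 a4@(1,1):0 a5@(4,0):1 a6@(1,3):1 a7@(0,2):1 a8@(0,0):1 a9@(2,0):1 a10@(3,1):1 a11@(0,3):1 a12@(5,0):1 a13@(5,1):1 a14@(4,2):1 a15@(2,2):1
t=3: a0@(2,3):1 a1@(4,1):1 a2@(5,3):1 a3@(3,3):1 a4@(1,1):1 a5@(4,0):1 a6@(1,3):1 a7@(0,2):1 a8@(0,0):1 a9@(2,0):1 a10@(3,1):1 a11@(0,3):1 a12@(5,0):1 a13@(5,1):1 a14@(4,2):1 a15@(2,2):1
t=4: (unchanged — steady state)

1.11
.1.1
1.11
.1.1
111.
11.1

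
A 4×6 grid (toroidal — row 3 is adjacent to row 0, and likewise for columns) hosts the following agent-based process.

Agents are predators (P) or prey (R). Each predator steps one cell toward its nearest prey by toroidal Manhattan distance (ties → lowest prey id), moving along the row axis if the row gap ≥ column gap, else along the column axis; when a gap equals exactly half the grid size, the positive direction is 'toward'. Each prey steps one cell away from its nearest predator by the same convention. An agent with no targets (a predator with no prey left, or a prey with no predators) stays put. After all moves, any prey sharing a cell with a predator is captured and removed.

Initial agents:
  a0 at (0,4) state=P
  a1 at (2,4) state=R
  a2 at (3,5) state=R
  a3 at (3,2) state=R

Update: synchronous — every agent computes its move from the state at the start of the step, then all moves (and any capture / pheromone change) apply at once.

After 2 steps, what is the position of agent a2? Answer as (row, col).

t=1: a0@(1,4):P a2@(2,5):R a3@(3,1):R
t=2: a0@(2,4):P a2@(3,5):R a3@(3,0):R

(3, 5)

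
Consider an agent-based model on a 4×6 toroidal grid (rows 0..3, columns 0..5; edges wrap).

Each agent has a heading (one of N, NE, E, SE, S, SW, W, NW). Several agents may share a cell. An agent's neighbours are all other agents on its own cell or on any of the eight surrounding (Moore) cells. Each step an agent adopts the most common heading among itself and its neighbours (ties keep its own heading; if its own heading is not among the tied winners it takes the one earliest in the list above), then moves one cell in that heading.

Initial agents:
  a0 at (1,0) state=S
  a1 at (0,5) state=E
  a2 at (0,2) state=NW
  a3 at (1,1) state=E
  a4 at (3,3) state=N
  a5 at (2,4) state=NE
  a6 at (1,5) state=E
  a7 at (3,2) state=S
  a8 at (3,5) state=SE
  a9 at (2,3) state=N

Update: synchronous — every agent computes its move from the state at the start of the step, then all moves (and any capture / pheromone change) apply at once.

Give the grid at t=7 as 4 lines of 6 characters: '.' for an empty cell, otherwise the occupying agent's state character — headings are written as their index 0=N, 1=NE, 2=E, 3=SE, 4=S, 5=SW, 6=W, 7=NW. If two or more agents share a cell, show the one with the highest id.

2200..
22....
......
..00..

t=1: a0@(1,1):E a1@(0,0):E a2@(3,1):NW a3@(1,2):E a4@(2,3):N a5@(1,4):N a6@(1,0):E a7@(2,2):N a8@(0,0):SE a9@(1,3):N
t=2: a0@(1,2):E a1@(0,1):E a2@(2,0):NW a3@(0,2):N a4@(1,3):N a5@(0,4):N a6@(1,1):E a7@(1,2):N a8@(0,1):E a9@(0,3):N
t=3: a0@(1,3):E a1@(0,2):E a2@(1,5):NW a3@(3,2):N a4@(0,3):N a5@(3,4):N a6@(1,2):E a7@(0,2):N a8@(0,2):E a9@(3,3):N
t=4: a0@(1,4):E a1@(0,3):E a2@(0,4):NW a3@(2,2):N a4@(3,3):N a5@(2,4):N a6@(1,3):E a7@(3,2):N a8@(0,3):E a9@(2,3):N
t=5: a0@(1,5):E a1@(0,4):E a2@(0,5):E a3@(1,2):N a4@(2,3):N a5@(1,4):N a6@(1,4):E a7@(2,2):N a8@(0,4):E a9@(1,3):N
t=6: a0@(1,0):E a1@(0,5):E a2@(0,0):E a3@(0,2):N a4@(1,3):N a5@(1,5):E a6@(1,5):E a7@(1,2):N a8@(0,5):E a9@(0,3):N
t=7: a0@(1,1):E a1@(0,0):E a2@(0,1):E a3@(3,2):N a4@(0,3):N a5@(1,0):E a6@(1,0):E a7@(0,2):N a8@(0,0):E a9@(3,3):N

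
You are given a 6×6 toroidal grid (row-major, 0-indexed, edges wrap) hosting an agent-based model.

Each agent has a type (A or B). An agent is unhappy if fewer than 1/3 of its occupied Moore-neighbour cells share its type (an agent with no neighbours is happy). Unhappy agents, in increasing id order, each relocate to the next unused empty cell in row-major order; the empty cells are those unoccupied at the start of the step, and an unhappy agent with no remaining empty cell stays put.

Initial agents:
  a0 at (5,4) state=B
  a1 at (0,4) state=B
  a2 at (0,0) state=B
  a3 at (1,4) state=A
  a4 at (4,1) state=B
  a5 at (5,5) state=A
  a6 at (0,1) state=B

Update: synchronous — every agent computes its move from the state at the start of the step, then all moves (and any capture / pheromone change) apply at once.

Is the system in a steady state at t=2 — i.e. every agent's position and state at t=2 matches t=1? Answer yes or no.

yes

t=1: a0@(5,4):B a1@(0,4):B a2@(0,0):B a3@(0,2):A a4@(4,1):B a5@(0,3):A a6@(0,1):B
t=2: (unchanged — steady state)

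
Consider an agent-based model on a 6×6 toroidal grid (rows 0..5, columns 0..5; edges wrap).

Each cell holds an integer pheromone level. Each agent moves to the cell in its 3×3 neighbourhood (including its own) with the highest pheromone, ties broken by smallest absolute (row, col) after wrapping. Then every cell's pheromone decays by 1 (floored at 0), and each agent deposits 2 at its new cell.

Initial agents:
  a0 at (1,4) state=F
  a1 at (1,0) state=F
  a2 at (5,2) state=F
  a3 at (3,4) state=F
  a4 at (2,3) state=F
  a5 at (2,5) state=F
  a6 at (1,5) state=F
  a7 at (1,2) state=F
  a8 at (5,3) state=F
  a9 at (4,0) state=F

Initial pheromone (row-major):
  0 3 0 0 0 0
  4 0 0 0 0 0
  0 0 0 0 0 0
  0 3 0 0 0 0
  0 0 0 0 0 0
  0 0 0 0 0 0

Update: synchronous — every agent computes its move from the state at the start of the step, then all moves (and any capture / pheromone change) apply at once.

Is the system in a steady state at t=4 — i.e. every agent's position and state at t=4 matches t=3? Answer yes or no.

no

t=1: a0@(0,3) a1@(1,0) a2@(0,1) a3@(2,3) a4@(1,2) a5@(1,0) a6@(1,0) a7@(0,1) a8@(0,2) a9@(3,1) | pheromone: 0 6 2 2 0 0 / 9 0 2 0 0 0 / 0 0 0 2 0 0 / 0 4 0 0 0 0 / 0 0 0 0 0 0 / 0 0 0 0 0 0
t=2: a0@(0,2) a1@(1,0) a2@(1,0) a3@(1,2) a4@(0,1) a5@(1,0) a6@(1,0) a7@(1,0) a8@(0,1) a9@(3,1) | pheromone: 0 9 3 1 0 0 / 18 0 3 0 0 0 / 0 0 0 1 0 0 / 0 5 0 0 0 0 / 0 0 0 0 0 0 / 0 0 0 0 0 0
t=3: a0@(0,1) a1@(1,0) a2@(1,0) a3@(0,1) a4@(1,0) a5@(1,0) a6@(1,0) a7@(1,0) a8@(1,0) a9@(3,1) | pheromone: 0 12 2 0 0 0 / 31 0 2 0 0 0 / 0 0 0 0 0 0 / 0 6 0 0 0 0 / 0 0 0 0 0 0 / 0 0 0 0 0 0
t=4: a0@(1,0) a1@(1,0) a2@(1,0) a3@(1,0) a4@(1,0) a5@(1,0) a6@(1,0) a7@(1,0) a8@(1,0) a9@(3,1) | pheromone: 0 11 1 0 0 0 / 48 0 1 0 0 0 / 0 0 0 0 0 0 / 0 7 0 0 0 0 / 0 0 0 0 0 0 / 0 0 0 0 0 0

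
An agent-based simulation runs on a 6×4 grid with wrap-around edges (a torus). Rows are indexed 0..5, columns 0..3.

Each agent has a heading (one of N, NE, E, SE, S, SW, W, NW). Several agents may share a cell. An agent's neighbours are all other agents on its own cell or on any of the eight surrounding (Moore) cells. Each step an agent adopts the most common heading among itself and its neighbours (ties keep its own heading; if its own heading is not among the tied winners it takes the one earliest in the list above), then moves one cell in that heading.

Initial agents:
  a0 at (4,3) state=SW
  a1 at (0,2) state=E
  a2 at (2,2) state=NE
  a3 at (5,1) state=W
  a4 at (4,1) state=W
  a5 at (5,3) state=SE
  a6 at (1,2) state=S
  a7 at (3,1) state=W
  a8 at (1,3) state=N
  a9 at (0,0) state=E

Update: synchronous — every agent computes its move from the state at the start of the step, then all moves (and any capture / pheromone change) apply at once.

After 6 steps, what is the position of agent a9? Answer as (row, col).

t=1: a0@(5,2):SW a1@(0,3):E a2@(1,3):NE a3@(5,0):W a4@(4,0):W a5@(5,0):E a6@(2,2):S a7@(3,0):W a8@(1,0):E a9@(0,1):E
t=2: a0@(5,3):E a1@(0,0):E a2@(1,0):E a3@(5,1):E a4@(4,3):W a5@(5,1):E a6@(3,2):S a7@(3,3):W a8@(1,1):E a9@(0,2):E
t=3: a0@(5,0):E a1@(0,1):E a2@(1,1):E a3@(5,2):E a4@(4,2):W a5@(5,2):E a6@(3,1):W a7@(3,2):W a8@(1,2):E a9@(0,3):E
t=4: a0@(5,1):E a1@(0,2):E a2@(1,2):E a3@(5,3):E a4@(4,1):W a5@(5,3):E a6@(3,0):W a7@(3,1):W a8@(1,3):E a9@(0,0):E
t=5: a0@(5,2):E a1@(0,3):E a2@(1,3):E a3@(5,0):E a4@(4,0):W a5@(5,0):E a6@(3,3):W a7@(3,0):W a8@(1,0):E a9@(0,1):E
t=6: a0@(5,3):E a1@(0,0):E a2@(1,0):E a3@(5,1):E a4@(4,3):W a5@(5,1):E a6@(3,2):W a7@(3,3):W a8@(1,1):E a9@(0,2):E

(0, 2)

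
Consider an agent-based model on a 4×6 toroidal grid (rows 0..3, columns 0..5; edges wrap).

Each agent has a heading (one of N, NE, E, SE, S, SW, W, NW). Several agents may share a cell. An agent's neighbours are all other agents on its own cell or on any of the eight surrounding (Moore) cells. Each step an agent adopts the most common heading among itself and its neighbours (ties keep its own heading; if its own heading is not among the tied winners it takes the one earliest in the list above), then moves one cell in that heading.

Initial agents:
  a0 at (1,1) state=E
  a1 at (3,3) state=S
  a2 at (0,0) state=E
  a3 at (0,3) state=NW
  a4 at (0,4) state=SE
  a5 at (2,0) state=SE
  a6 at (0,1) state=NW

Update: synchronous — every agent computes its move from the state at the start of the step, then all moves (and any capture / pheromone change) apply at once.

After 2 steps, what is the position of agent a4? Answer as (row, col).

t=1: a0@(1,2):E a1@(0,3):S a2@(0,1):E a3@(3,2):NW a4@(1,5):SE a5@(3,1):SE a6@(0,2):E
t=2: a0@(1,3):E a1@(0,4):E a2@(0,2):E a3@(3,3):E a4@(2,0):SE a5@(3,2):E a6@(0,3):E

(2, 0)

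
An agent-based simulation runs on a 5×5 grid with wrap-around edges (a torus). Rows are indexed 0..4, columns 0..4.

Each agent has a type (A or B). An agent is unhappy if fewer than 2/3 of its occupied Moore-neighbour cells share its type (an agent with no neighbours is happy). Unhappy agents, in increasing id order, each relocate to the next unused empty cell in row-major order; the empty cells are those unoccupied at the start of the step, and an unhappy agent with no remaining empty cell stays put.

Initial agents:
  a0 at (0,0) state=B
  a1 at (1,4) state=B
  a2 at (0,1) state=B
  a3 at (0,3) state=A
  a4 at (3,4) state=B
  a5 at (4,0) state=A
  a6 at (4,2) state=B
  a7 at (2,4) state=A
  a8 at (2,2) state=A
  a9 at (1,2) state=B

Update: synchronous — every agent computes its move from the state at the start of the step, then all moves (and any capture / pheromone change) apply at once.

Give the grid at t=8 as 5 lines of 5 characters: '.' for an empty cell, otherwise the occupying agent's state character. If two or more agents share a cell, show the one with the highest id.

BAABB
.B.BB
.AA..
.....
.....

t=1: a0@(0,0):B a1@(0,2):B a2@(0,1):B a3@(0,4):A a4@(1,0):B a5@(1,1):A a6@(1,3):B a7@(2,0):A a8@(2,1):A a9@(2,3):B
t=2: a0@(0,3):B a1@(0,2):B a2@(0,1):B a3@(1,2):A a4@(1,4):B a5@(2,2):A a6@(1,3):B a7@(2,0):A a8@(2,1):A a9@(2,3):B
t=3: a0@(0,3):B a1@(0,2):B a2@(0,0):B a3@(0,4):A a4@(1,4):B a5@(1,0):A a6@(1,3):B a7@(1,1):A a8@(2,1):A a9@(2,4):B
t=4: a0@(0,3):B a1@(0,2):B a2@(0,1):B a3@(1,2):A a4@(1,4):B a5@(2,0):A a6@(1,3):B a7@(2,2):A a8@(2,1):A a9@(2,4):B
t=5: a0@(0,3):B a1@(0,2):B a2@(0,0):B a3@(0,4):A a4@(1,4):B a5@(1,0):A a6@(1,3):B a7@(2,2):A a8@(2,1):A a9@(2,4):B
t=6: a0@(0,3):B a1@(0,2):B a2@(0,1):B a3@(1,1):A a4@(1,4):B a5@(1,2):A a6@(1,3):B a7@(2,0):A a8@(2,1):A a9@(2,4):B
t=7: a0@(0,3):B a1@(0,0):B a2@(0,4):B a3@(1,0):A a4@(1,4):B a5@(2,2):A a6@(1,3):B a7@(2,3):A a8@(2,1):A a9@(2,4):B
t=8: a0@(0,3):B a1@(0,0):B a2@(0,4):B a3@(0,1):A a4@(1,4):B a5@(2,2):A a6@(1,3):B a7@(0,2):A a8@(2,1):A a9@(1,1):B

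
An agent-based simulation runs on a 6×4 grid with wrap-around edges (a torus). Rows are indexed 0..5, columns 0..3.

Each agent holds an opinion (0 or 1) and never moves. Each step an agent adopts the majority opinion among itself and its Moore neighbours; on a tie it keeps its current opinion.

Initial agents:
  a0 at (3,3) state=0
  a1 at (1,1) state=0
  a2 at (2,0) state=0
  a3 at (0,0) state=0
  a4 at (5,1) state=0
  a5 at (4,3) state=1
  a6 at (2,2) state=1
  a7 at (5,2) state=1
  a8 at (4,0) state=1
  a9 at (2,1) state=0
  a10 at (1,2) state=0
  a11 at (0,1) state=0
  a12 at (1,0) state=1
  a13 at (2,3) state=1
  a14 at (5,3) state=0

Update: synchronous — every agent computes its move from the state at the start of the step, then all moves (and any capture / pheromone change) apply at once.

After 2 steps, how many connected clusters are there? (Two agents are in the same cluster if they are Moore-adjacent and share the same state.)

t=1: a0@(3,3):1 a1@(1,1):0 a2@(2,0):0 a3@(0,0):0 a4@(5,1):0 a5@(4,3):1 a6@(2,2):0 a7@(5,2):0 a8@(4,0):0 a9@(2,1):0 a10@(1,2):0 a11@(0,1):0 a12@(1,0):0 a13@(2,3):1 a14@(5,3):1
t=2: a0@(3,3):1 a1@(1,1):0 a2@(2,0):0 a3@(0,0):0 a4@(5,1):0 a5@(4,3):1 a6@(2,2):0 a7@(5,2):0 a8@(4,0):1 a9@(2,1):0 a10@(1,2):0 a11@(0,1):0 a12@(1,0):0 a13@(2,3):0 a14@(5,3):0

2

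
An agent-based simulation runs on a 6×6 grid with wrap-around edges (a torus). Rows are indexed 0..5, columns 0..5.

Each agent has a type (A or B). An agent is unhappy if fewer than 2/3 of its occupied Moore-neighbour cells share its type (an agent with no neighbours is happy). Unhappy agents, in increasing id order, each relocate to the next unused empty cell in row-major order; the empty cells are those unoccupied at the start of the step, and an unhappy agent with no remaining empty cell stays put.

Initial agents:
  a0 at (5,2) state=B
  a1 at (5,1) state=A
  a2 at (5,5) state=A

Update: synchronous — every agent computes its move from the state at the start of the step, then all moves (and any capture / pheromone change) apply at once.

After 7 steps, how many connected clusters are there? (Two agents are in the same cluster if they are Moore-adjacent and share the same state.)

3

t=1: a0@(0,0):B a1@(0,1):A a2@(5,5):A
t=2: a0@(0,2):B a1@(0,3):A a2@(0,4):A
t=3: a0@(0,0):B a1@(0,1):A a2@(0,4):A
t=4: a0@(0,2):B a1@(0,3):A a2@(0,4):A
t=5: a0@(0,0):B a1@(0,1):A a2@(0,4):A
t=6: a0@(0,2):B a1@(0,3):A a2@(0,4):A
t=7: a0@(0,0):B a1@(0,1):A a2@(0,4):A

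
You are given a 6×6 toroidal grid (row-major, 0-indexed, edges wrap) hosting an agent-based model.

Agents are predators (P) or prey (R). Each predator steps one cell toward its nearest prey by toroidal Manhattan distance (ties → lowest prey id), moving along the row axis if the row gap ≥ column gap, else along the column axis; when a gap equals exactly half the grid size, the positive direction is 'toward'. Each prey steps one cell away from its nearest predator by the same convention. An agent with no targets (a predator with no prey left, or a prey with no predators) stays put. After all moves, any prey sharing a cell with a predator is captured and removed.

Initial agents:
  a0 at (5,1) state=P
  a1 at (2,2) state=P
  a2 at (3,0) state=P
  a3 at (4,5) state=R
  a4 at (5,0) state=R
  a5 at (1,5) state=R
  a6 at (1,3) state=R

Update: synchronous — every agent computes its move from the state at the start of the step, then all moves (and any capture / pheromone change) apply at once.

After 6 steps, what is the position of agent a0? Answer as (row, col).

(5, 1)

t=1: a0@(5,0):P a1@(1,2):P a2@(4,0):P a3@(5,5):R a4@(5,5):R a5@(0,5):R a6@(0,3):R
t=2: a0@(5,5):P a1@(0,2):P a2@(5,0):P a3@(5,4):R a4@(5,4):R a5@(1,5):R a6@(5,3):R
t=3: a0@(5,4):P a1@(5,2):P a2@(5,5):P a3@(5,3):R a4@(5,3):R a5@(2,5):R
t=4: a0@(5,3):P a1@(5,3):P a2@(5,4):P a3@(5,2):R a4@(5,2):R a5@(1,5):R
t=5: a0@(5,2):P a1@(5,2):P a2@(5,3):P a3@(5,1):R a4@(5,1):R a5@(2,5):R
t=6: a0@(5,1):P a1@(5,1):P a2@(5,2):P a3@(5,0):R a4@(5,0):R a5@(1,5):R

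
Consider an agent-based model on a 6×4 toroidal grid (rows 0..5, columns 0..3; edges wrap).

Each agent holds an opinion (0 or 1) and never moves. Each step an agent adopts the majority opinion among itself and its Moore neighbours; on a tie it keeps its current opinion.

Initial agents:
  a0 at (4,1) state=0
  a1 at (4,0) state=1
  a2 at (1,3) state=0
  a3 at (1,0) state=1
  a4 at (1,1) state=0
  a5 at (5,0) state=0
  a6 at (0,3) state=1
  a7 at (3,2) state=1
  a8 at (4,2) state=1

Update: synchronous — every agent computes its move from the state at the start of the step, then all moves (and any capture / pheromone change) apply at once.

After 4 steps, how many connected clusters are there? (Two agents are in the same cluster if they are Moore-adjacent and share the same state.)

t=1: a0@(4,1):1 a1@(4,0):0 a2@(1,3):1 a3@(1,0):1 a4@(1,1):0 a5@(5,0):0 a6@(0,3):1 a7@(3,2):1 a8@(4,2):1
t=2: (unchanged — steady state)

4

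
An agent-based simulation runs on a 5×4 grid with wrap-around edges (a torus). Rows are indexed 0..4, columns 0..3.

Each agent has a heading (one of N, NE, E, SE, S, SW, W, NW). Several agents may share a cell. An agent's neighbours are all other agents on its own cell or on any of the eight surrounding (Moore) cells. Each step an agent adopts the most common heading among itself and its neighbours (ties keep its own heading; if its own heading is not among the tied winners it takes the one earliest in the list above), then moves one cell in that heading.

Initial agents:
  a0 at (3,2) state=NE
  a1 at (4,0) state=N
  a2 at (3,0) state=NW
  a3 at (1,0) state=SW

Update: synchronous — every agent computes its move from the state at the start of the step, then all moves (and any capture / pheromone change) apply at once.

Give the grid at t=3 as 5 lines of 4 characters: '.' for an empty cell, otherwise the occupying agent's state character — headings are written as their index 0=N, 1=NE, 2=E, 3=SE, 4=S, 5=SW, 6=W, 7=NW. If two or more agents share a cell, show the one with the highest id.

.7..
0...
....
....
.5..

t=1: a0@(2,3):NE a1@(3,0):N a2@(2,3):NW a3@(2,3):SW
t=2: a0@(1,0):NE a1@(2,0):N a2@(1,2):NW a3@(3,2):SW
t=3: a0@(0,1):NE a1@(1,0):N a2@(0,1):NW a3@(4,1):SW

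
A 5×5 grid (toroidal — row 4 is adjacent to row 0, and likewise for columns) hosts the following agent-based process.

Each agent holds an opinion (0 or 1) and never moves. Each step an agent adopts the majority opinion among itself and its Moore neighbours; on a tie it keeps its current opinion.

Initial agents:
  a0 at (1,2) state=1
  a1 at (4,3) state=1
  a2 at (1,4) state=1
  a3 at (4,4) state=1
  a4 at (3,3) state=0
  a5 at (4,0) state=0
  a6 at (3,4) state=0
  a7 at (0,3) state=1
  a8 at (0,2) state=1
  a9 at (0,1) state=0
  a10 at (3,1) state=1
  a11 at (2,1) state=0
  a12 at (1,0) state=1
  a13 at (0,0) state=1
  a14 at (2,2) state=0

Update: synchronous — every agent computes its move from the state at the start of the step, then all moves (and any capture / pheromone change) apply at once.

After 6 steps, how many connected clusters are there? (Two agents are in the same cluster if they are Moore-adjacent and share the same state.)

t=1: a0@(1,2):1 a1@(4,3):1 a2@(1,4):1 a3@(4,4):1 a4@(3,3):0 a5@(4,0):0 a6@(3,4):0 a7@(0,3):1 a8@(0,2):1 a9@(0,1):1 a10@(3,1):0 a11@(2,1):1 a12@(1,0):1 a13@(0,0):1 a14@(2,2):0
t=2: (unchanged — steady state)

2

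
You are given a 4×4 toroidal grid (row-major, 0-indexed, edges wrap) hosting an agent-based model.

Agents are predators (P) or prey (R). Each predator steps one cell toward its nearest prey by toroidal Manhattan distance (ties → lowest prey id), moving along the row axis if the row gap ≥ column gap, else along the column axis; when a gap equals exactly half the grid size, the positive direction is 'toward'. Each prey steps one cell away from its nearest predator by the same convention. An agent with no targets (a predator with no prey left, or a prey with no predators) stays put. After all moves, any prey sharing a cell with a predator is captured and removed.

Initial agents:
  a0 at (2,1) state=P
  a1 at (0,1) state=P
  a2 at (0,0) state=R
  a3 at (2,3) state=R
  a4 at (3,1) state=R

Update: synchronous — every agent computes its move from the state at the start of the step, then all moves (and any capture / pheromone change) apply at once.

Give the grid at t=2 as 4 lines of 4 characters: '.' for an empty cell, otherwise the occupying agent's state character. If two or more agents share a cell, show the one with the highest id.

.PRP
.RR.
....
....

t=1: a0@(3,1):P a1@(0,0):P a2@(0,3):R a3@(2,2):R a4@(0,1):R
t=2: a0@(0,1):P a1@(0,3):P a2@(0,2):R a3@(1,2):R a4@(1,1):R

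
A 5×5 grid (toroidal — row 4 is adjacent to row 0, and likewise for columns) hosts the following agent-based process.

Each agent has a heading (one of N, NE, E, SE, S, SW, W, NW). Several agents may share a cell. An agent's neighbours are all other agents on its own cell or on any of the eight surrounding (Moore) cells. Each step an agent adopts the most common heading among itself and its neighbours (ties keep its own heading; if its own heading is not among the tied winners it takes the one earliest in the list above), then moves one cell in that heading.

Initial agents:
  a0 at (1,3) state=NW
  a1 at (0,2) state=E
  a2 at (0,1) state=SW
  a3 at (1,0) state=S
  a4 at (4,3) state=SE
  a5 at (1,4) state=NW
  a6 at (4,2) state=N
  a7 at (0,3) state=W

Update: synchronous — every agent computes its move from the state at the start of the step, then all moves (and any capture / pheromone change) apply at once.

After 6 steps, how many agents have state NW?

7

t=1: a0@(0,2):NW a1@(0,3):E a2@(1,0):SW a3@(2,0):S a4@(0,4):SE a5@(0,3):NW a6@(3,2):N a7@(4,2):NW
t=2: a0@(4,1):NW a1@(4,2):NW a2@(2,4):SW a3@(3,0):S a4@(1,0):SE a5@(4,2):NW a6@(2,2):N a7@(3,1):NW
t=3: a0@(3,0):NW a1@(3,1):NW a2@(3,3):SW a3@(2,4):NW a4@(2,1):SE a5@(3,1):NW a6@(1,2):N a7@(2,0):NW
t=4: a0@(2,4):NW a1@(2,0):NW a2@(4,2):SW a3@(1,3):NW a4@(1,0):NW a5@(2,0):NW a6@(0,2):N a7@(1,4):NW
t=5: a0@(1,3):NW a1@(1,4):NW a2@(0,1):SW a3@(0,2):NW a4@(0,4):NW a5@(1,4):NW a6@(4,2):N a7@(0,3):NW
t=6: a0@(0,2):NW a1@(0,3):NW a2@(1,0):SW a3@(4,1):NW a4@(4,3):NW a5@(0,3):NW a6@(3,1):NW a7@(4,2):NW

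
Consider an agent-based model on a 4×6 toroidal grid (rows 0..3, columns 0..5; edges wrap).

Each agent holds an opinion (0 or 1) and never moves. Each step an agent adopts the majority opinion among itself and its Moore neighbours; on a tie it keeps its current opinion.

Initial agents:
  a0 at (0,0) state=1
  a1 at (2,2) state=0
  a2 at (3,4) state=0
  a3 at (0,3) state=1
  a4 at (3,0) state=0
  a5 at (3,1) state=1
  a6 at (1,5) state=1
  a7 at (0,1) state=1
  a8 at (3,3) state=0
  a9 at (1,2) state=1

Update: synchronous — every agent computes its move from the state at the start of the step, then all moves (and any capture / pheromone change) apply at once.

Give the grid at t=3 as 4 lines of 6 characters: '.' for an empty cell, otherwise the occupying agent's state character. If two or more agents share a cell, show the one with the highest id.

t=1: a0@(0,0):1 a1@(2,2):0 a2@(3,4):0 a3@(0,3):1 a4@(3,0):1 a5@(3,1):1 a6@(1,5):1 a7@(0,1):1 a8@(3,3):0 a9@(1,2):1
t=2: (unchanged — steady state)

11.1..
..1..1
..0...
11.00.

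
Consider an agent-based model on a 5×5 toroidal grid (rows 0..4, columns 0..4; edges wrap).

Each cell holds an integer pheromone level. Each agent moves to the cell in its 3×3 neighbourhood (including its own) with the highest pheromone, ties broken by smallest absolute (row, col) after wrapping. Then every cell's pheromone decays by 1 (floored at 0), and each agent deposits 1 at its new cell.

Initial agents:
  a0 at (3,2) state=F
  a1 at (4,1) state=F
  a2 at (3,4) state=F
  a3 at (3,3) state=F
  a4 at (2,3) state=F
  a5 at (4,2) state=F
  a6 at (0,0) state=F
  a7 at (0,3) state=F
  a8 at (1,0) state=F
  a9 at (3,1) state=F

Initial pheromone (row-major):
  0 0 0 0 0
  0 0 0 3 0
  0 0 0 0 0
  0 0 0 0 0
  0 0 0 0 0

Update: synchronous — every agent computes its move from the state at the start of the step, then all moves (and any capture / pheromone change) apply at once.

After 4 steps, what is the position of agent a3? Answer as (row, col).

(1, 3)

t=1: a0@(2,1) a1@(0,0) a2@(2,0) a3@(2,2) a4@(1,3) a5@(0,1) a6@(0,0) a7@(1,3) a8@(0,0) a9@(2,0) | pheromone: 3 1 0 0 0 / 0 0 0 4 0 / 2 1 1 0 0 / 0 0 0 0 0 / 0 0 0 0 0
t=2: a0@(2,0) a1@(0,0) a2@(2,0) a3@(1,3) a4@(1,3) a5@(0,0) a6@(0,0) a7@(1,3) a8@(0,0) a9@(2,0) | pheromone: 6 0 0 0 0 / 0 0 0 6 0 / 4 0 0 0 0 / 0 0 0 0 0 / 0 0 0 0 0
t=3: a0@(2,0) a1@(0,0) a2@(2,0) a3@(1,3) a4@(1,3) a5@(0,0) a6@(0,0) a7@(1,3) a8@(0,0) a9@(2,0) | pheromone: 9 0 0 0 0 / 0 0 0 8 0 / 6 0 0 0 0 / 0 0 0 0 0 / 0 0 0 0 0
t=4: a0@(2,0) a1@(0,0) a2@(2,0) a3@(1,3) a4@(1,3) a5@(0,0) a6@(0,0) a7@(1,3) a8@(0,0) a9@(2,0) | pheromone: 12 0 0 0 0 / 0 0 0 10 0 / 8 0 0 0 0 / 0 0 0 0 0 / 0 0 0 0 0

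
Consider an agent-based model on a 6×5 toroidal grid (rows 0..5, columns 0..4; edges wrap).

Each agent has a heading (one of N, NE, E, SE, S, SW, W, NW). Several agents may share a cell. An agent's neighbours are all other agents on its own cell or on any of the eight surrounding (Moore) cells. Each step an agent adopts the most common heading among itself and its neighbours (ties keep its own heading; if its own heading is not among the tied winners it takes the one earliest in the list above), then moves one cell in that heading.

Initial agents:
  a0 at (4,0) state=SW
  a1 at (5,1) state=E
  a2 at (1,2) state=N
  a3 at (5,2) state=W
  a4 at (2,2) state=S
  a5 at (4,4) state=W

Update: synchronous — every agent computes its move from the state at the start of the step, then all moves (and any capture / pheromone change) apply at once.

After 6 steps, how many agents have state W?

t=1: a0@(5,4):SW a1@(5,2):E a2@(0,2):N a3@(5,1):W a4@(3,2):S a5@(4,3):W
t=2: a0@(0,3):SW a1@(5,1):W a2@(5,2):N a3@(5,0):W a4@(4,2):S a5@(4,2):W
t=3: a0@(1,2):SW a1@(5,0):W a2@(5,1):W a3@(5,4):W a4@(4,1):W a5@(4,1):W
t=4: a0@(2,1):SW a1@(5,4):W a2@(5,0):W a3@(5,3):W a4@(4,0):W a5@(4,0):W
t=5: a0@(3,0):SW a1@(5,3):W a2@(5,4):W a3@(5,2):W a4@(4,4):W a5@(4,4):W
t=6: a0@(3,4):W a1@(5,2):W a2@(5,3):W a3@(5,1):W a4@(4,3):W a5@(4,3):W

6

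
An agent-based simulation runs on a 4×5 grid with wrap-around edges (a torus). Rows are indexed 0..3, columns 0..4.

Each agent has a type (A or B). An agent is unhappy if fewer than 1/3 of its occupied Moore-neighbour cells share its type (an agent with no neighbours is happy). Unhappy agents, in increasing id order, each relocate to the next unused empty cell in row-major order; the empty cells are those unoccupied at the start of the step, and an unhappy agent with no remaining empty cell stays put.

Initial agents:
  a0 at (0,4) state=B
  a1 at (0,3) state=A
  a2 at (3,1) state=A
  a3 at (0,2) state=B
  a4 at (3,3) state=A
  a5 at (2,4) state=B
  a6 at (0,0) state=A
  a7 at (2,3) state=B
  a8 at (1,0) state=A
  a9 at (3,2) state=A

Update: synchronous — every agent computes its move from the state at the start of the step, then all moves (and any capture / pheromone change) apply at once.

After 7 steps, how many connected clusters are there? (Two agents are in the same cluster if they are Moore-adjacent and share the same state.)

3

t=1: a0@(0,1):B a1@(0,3):A a2@(3,1):A a3@(1,1):B a4@(3,3):A a5@(2,4):B a6@(0,0):A a7@(2,3):B a8@(1,0):A a9@(3,2):A
t=2: a0@(0,2):B a1@(0,3):A a2@(3,1):A a3@(1,1):B a4@(3,3):A a5@(2,4):B a6@(0,0):A a7@(2,3):B a8@(0,4):A a9@(3,2):A
t=3: a0@(0,1):B a1@(0,3):A a2@(3,1):A a3@(1,1):B a4@(3,3):A a5@(2,4):B a6@(0,0):A a7@(2,3):B a8@(0,4):A a9@(3,2):A
t=4: a0@(0,2):B a1@(0,3):A a2@(3,1):A a3@(1,1):B a4@(3,3):A a5@(2,4):B a6@(0,0):A a7@(2,3):B a8@(0,4):A a9@(3,2):A
t=5: a0@(0,1):B a1@(0,3):A a2@(3,1):A a3@(1,1):B a4@(3,3):A a5@(2,4):B a6@(0,0):A a7@(2,3):B a8@(0,4):A a9@(3,2):A
t=6: a0@(0,2):B a1@(0,3):A a2@(3,1):A a3@(1,1):B a4@(3,3):A a5@(2,4):B a6@(0,0):A a7@(2,3):B a8@(0,4):A a9@(3,2):A
t=7: a0@(0,1):B a1@(0,3):A a2@(3,1):A a3@(1,1):B a4@(3,3):A a5@(2,4):B a6@(0,0):A a7@(2,3):B a8@(0,4):A a9@(3,2):A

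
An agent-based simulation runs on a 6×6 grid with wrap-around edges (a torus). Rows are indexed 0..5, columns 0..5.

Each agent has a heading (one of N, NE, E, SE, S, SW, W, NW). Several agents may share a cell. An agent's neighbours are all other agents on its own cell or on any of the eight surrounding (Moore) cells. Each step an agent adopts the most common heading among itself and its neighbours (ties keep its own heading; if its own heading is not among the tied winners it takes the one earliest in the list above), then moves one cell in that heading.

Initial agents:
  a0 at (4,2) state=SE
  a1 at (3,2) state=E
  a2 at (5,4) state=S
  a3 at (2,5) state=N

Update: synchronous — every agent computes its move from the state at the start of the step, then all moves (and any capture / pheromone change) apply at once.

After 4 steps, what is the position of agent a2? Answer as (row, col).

(3, 4)

t=1: a0@(5,3):SE a1@(3,3):E a2@(0,4):S a3@(1,5):N
t=2: a0@(0,4):SE a1@(3,4):E a2@(1,4):S a3@(0,5):N
t=3: a0@(1,5):SE a1@(3,5):E a2@(2,4):S a3@(5,5):N
t=4: a0@(2,0):SE a1@(3,0):E a2@(3,4):S a3@(4,5):N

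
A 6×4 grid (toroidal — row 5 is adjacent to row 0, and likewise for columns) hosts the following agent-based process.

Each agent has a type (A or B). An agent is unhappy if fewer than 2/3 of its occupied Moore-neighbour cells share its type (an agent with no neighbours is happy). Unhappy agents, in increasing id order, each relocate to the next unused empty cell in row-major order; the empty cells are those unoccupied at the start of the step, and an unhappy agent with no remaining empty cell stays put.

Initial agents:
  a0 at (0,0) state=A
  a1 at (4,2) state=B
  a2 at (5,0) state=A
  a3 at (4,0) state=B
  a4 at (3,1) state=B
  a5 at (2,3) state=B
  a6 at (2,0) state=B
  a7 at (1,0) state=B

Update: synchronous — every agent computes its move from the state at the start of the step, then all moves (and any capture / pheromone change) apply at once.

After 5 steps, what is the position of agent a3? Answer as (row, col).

t=1: a0@(0,1):A a1@(4,2):B a2@(0,2):A a3@(0,3):B a4@(3,1):B a5@(2,3):B a6@(2,0):B a7@(1,0):B
t=2: a0@(0,0):A a1@(4,2):B a2@(1,1):A a3@(1,2):B a4@(3,1):B a5@(2,3):B a6@(2,0):B a7@(1,0):B
t=3: a0@(0,1):A a1@(4,2):B a2@(0,2):A a3@(0,3):B a4@(3,1):B a5@(2,3):B a6@(2,0):B a7@(1,3):B
t=4: a0@(0,1):A a1@(4,2):B a2@(0,0):A a3@(1,0):B a4@(3,1):B a5@(2,3):B a6@(2,0):B a7@(1,3):B
t=5: a0@(0,2):A a1@(4,2):B a2@(0,3):A a3@(1,1):B a4@(3,1):B a5@(2,3):B a6@(2,0):B a7@(1,3):B

(1, 1)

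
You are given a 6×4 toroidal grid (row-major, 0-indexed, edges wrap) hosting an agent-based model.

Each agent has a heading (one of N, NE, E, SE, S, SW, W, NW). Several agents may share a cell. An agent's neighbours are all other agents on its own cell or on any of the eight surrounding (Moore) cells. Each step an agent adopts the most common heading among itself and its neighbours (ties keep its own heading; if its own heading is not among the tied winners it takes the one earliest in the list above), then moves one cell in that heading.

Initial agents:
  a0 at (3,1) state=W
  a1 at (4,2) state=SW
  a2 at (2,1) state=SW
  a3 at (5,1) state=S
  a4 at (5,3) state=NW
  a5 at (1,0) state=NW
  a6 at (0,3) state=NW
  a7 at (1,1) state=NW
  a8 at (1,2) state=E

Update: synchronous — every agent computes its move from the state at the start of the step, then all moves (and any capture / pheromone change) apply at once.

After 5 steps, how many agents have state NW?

t=1: a0@(4,0):SW a1@(5,1):SW a2@(1,0):NW a3@(0,1):S a4@(4,2):NW a5@(0,3):NW a6@(5,2):NW a7@(0,0):NW a8@(0,1):NW
t=2: a0@(5,3):SW a1@(4,0):NW a2@(0,3):NW a3@(5,0):NW a4@(3,1):NW a5@(5,2):NW a6@(4,1):NW a7@(5,3):NW a8@(5,0):NW
t=3: a0@(4,2):NW a1@(3,3):NW a2@(5,2):NW a3@(4,3):NW a4@(2,0):NW a5@(4,1):NW a6@(3,0):NW a7@(4,2):NW a8@(4,3):NW
t=4: a0@(3,1):NW a1@(2,2):NW a2@(4,1):NW a3@(3,2):NW a4@(1,3):NW a5@(3,0):NW a6@(2,3):NW a7@(3,1):NW a8@(3,2):NW
t=5: a0@(2,0):NW a1@(1,1):NW a2@(3,0):NW a3@(2,1):NW a4@(0,2):NW a5@(2,3):NW a6@(1,2):NW a7@(2,0):NW a8@(2,1):NW

9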